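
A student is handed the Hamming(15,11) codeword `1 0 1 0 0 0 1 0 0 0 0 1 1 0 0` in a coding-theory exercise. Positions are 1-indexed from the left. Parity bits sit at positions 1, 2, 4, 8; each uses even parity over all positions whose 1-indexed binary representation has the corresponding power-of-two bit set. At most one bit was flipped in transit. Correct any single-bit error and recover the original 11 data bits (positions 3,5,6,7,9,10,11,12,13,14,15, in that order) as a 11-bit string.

10010001100

s1: b1⊕b3⊕b5⊕b7⊕b9⊕b11⊕b13⊕b15 = 1⊕1⊕0⊕1⊕0⊕0⊕1⊕0 = 0
s2: b2⊕b3⊕b6⊕b7⊕b10⊕b11⊕b14⊕b15 = 0⊕1⊕0⊕1⊕0⊕0⊕0⊕0 = 0
s4: b4⊕b5⊕b6⊕b7⊕b12⊕b13⊕b14⊕b15 = 0⊕0⊕0⊕1⊕1⊕1⊕0⊕0 = 1
s8: b8⊕b9⊕b10⊕b11⊕b12⊕b13⊕b14⊕b15 = 0⊕0⊕0⊕0⊕1⊕1⊕0⊕0 = 0
Syndrome (s8...s1) = 0100 → position 4.
Flip bit 4: corrected codeword = 101100100001100
Data bits at positions 3,5,6,7,9,10,11,12,13,14,15: 10010001100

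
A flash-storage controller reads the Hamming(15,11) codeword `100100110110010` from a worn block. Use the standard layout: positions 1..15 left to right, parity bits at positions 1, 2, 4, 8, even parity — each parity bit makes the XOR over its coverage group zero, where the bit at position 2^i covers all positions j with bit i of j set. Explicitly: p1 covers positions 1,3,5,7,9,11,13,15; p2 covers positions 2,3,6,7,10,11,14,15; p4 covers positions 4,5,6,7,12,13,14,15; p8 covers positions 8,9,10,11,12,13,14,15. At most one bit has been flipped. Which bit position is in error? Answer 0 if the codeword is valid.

s1: b1⊕b3⊕b5⊕b7⊕b9⊕b11⊕b13⊕b15 = 1⊕0⊕0⊕1⊕0⊕1⊕0⊕0 = 1
s2: b2⊕b3⊕b6⊕b7⊕b10⊕b11⊕b14⊕b15 = 0⊕0⊕0⊕1⊕1⊕1⊕1⊕0 = 0
s4: b4⊕b5⊕b6⊕b7⊕b12⊕b13⊕b14⊕b15 = 1⊕0⊕0⊕1⊕0⊕0⊕1⊕0 = 1
s8: b8⊕b9⊕b10⊕b11⊕b12⊕b13⊕b14⊕b15 = 1⊕0⊕1⊕1⊕0⊕0⊕1⊕0 = 0
Syndrome (s8...s1) = 0101 → position 5.

5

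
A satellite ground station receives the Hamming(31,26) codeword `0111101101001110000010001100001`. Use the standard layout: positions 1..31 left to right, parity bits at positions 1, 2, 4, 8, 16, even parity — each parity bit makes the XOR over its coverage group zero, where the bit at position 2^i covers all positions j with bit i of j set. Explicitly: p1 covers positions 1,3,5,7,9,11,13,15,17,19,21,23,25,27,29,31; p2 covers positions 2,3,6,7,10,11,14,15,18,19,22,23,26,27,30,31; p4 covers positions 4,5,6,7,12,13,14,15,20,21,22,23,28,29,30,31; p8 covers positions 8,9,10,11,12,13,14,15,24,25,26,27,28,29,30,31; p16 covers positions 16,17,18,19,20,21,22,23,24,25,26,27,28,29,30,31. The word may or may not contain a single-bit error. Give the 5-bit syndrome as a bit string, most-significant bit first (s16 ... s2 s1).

00000

s1: b1⊕b3⊕b5⊕b7⊕b9⊕b11⊕b13⊕b15⊕b17⊕b19⊕b21⊕b23⊕b25⊕b27⊕b29⊕b31 = 0⊕1⊕1⊕1⊕0⊕0⊕1⊕1⊕0⊕0⊕1⊕0⊕1⊕0⊕0⊕1 = 0
s2: b2⊕b3⊕b6⊕b7⊕b10⊕b11⊕b14⊕b15⊕b18⊕b19⊕b22⊕b23⊕b26⊕b27⊕b30⊕b31 = 1⊕1⊕0⊕1⊕1⊕0⊕1⊕1⊕0⊕0⊕0⊕0⊕1⊕0⊕0⊕1 = 0
s4: b4⊕b5⊕b6⊕b7⊕b12⊕b13⊕b14⊕b15⊕b20⊕b21⊕b22⊕b23⊕b28⊕b29⊕b30⊕b31 = 1⊕1⊕0⊕1⊕0⊕1⊕1⊕1⊕0⊕1⊕0⊕0⊕0⊕0⊕0⊕1 = 0
s8: b8⊕b9⊕b10⊕b11⊕b12⊕b13⊕b14⊕b15⊕b24⊕b25⊕b26⊕b27⊕b28⊕b29⊕b30⊕b31 = 1⊕0⊕1⊕0⊕0⊕1⊕1⊕1⊕0⊕1⊕1⊕0⊕0⊕0⊕0⊕1 = 0
s16: b16⊕b17⊕b18⊕b19⊕b20⊕b21⊕b22⊕b23⊕b24⊕b25⊕b26⊕b27⊕b28⊕b29⊕b30⊕b31 = 0⊕0⊕0⊕0⊕0⊕1⊕0⊕0⊕0⊕1⊕1⊕0⊕0⊕0⊕0⊕1 = 0
Syndrome (s16...s1) = 00000 → position 0 (no error).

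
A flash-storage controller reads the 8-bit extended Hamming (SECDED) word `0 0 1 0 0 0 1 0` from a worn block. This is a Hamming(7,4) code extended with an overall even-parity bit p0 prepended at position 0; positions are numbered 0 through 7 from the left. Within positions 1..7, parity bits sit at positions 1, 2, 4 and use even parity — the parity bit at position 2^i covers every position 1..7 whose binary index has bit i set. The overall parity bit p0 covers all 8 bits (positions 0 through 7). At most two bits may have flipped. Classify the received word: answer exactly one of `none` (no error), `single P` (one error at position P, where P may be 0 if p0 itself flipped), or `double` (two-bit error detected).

double

s1: b1⊕b3⊕b5⊕b7 = 0⊕0⊕0⊕0 = 0
s2: b2⊕b3⊕b6⊕b7 = 1⊕0⊕1⊕0 = 0
s4: b4⊕b5⊕b6⊕b7 = 0⊕0⊕1⊕0 = 1
Syndrome (s4...s1) = 100 → position 4.
Overall parity (XOR of all 8 bits, including p0): 0⊕0⊕1⊕0⊕0⊕0⊕1⊕0 = 0
Overall=0, syndrome position=4 → double-bit error detected (uncorrectable).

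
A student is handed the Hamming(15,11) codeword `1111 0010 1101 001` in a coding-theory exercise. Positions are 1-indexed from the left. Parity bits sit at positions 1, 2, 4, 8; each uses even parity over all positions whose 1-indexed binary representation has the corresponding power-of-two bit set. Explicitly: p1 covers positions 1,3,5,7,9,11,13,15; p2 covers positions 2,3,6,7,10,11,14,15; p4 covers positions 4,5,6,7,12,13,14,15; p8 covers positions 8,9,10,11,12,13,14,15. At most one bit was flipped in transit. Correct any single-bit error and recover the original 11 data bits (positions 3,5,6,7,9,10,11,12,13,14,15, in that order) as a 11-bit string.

s1: b1⊕b3⊕b5⊕b7⊕b9⊕b11⊕b13⊕b15 = 1⊕1⊕0⊕1⊕1⊕0⊕0⊕1 = 1
s2: b2⊕b3⊕b6⊕b7⊕b10⊕b11⊕b14⊕b15 = 1⊕1⊕0⊕1⊕1⊕0⊕0⊕1 = 1
s4: b4⊕b5⊕b6⊕b7⊕b12⊕b13⊕b14⊕b15 = 1⊕0⊕0⊕1⊕1⊕0⊕0⊕1 = 0
s8: b8⊕b9⊕b10⊕b11⊕b12⊕b13⊕b14⊕b15 = 0⊕1⊕1⊕0⊕1⊕0⊕0⊕1 = 0
Syndrome (s8...s1) = 0011 → position 3.
Flip bit 3: corrected codeword = 110100101101001
Data bits at positions 3,5,6,7,9,10,11,12,13,14,15: 00011101001

00011101001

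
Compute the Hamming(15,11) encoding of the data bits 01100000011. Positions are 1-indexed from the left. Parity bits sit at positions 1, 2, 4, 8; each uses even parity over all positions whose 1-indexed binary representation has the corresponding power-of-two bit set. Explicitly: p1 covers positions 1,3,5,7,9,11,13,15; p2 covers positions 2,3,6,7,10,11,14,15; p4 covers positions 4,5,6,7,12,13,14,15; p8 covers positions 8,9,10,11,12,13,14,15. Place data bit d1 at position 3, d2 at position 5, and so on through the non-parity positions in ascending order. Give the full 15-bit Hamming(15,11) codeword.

Place data bits at non-power-of-two positions: b3=0, b5=1, b6=1, b7=0, b9=0, b10=0, b11=0, b12=0, b13=0, b14=1, b15=1.
p1 = XOR of data positions {3,5,7,9,11,13,15} = 0⊕1⊕0⊕0⊕0⊕0⊕1 = 0
p2 = XOR of data positions {3,6,7,10,11,14,15} = 0⊕1⊕0⊕0⊕0⊕1⊕1 = 1
p4 = XOR of data positions {5,6,7,12,13,14,15} = 1⊕1⊕0⊕0⊕0⊕1⊕1 = 0
p8 = XOR of data positions {9,10,11,12,13,14,15} = 0⊕0⊕0⊕0⊕0⊕1⊕1 = 0
Codeword b1..b15 = 010011000000011

010011000000011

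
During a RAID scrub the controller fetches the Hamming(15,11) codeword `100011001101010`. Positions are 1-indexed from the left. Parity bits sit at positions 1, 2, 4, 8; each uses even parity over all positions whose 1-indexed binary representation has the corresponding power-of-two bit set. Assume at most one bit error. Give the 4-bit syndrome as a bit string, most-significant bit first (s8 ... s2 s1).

s1: b1⊕b3⊕b5⊕b7⊕b9⊕b11⊕b13⊕b15 = 1⊕0⊕1⊕0⊕1⊕0⊕0⊕0 = 1
s2: b2⊕b3⊕b6⊕b7⊕b10⊕b11⊕b14⊕b15 = 0⊕0⊕1⊕0⊕1⊕0⊕1⊕0 = 1
s4: b4⊕b5⊕b6⊕b7⊕b12⊕b13⊕b14⊕b15 = 0⊕1⊕1⊕0⊕1⊕0⊕1⊕0 = 0
s8: b8⊕b9⊕b10⊕b11⊕b12⊕b13⊕b14⊕b15 = 0⊕1⊕1⊕0⊕1⊕0⊕1⊕0 = 0
Syndrome (s8...s1) = 0011 → position 3.

0011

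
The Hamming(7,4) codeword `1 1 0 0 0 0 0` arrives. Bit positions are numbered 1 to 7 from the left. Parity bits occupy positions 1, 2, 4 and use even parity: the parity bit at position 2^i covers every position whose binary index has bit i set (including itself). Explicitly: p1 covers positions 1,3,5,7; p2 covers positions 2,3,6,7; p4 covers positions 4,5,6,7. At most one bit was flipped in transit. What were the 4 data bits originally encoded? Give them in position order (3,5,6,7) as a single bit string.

1000

s1: b1⊕b3⊕b5⊕b7 = 1⊕0⊕0⊕0 = 1
s2: b2⊕b3⊕b6⊕b7 = 1⊕0⊕0⊕0 = 1
s4: b4⊕b5⊕b6⊕b7 = 0⊕0⊕0⊕0 = 0
Syndrome (s4...s1) = 011 → position 3.
Flip bit 3: corrected codeword = 1110000
Data bits at positions 3,5,6,7: 1000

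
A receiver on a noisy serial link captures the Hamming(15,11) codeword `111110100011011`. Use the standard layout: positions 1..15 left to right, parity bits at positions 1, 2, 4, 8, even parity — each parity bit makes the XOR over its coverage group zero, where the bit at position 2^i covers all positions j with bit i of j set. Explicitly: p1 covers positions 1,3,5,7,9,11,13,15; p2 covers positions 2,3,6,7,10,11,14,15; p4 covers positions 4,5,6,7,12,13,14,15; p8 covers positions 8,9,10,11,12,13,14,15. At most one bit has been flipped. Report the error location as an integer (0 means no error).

0

s1: b1⊕b3⊕b5⊕b7⊕b9⊕b11⊕b13⊕b15 = 1⊕1⊕1⊕1⊕0⊕1⊕0⊕1 = 0
s2: b2⊕b3⊕b6⊕b7⊕b10⊕b11⊕b14⊕b15 = 1⊕1⊕0⊕1⊕0⊕1⊕1⊕1 = 0
s4: b4⊕b5⊕b6⊕b7⊕b12⊕b13⊕b14⊕b15 = 1⊕1⊕0⊕1⊕1⊕0⊕1⊕1 = 0
s8: b8⊕b9⊕b10⊕b11⊕b12⊕b13⊕b14⊕b15 = 0⊕0⊕0⊕1⊕1⊕0⊕1⊕1 = 0
Syndrome (s8...s1) = 0000 → position 0 (no error).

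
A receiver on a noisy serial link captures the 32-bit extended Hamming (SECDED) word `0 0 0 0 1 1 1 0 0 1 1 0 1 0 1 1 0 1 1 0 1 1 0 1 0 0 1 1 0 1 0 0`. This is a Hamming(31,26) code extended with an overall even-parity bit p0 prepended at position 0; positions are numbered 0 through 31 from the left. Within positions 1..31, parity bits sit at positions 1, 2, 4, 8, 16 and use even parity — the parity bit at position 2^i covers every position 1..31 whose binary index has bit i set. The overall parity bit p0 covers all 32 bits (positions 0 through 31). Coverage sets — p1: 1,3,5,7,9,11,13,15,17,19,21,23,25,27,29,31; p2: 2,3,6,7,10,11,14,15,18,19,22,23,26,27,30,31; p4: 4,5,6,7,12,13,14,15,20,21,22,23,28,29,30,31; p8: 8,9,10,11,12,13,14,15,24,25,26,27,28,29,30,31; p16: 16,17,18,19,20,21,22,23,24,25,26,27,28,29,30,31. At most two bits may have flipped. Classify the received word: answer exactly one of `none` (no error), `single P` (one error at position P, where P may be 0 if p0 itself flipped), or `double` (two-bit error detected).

s1: b1⊕b3⊕b5⊕b7⊕b9⊕b11⊕b13⊕b15⊕b17⊕b19⊕b21⊕b23⊕b25⊕b27⊕b29⊕b31 = 0⊕0⊕1⊕0⊕1⊕0⊕0⊕1⊕1⊕0⊕1⊕1⊕0⊕1⊕1⊕0 = 0
s2: b2⊕b3⊕b6⊕b7⊕b10⊕b11⊕b14⊕b15⊕b18⊕b19⊕b22⊕b23⊕b26⊕b27⊕b30⊕b31 = 0⊕0⊕1⊕0⊕1⊕0⊕1⊕1⊕1⊕0⊕0⊕1⊕1⊕1⊕0⊕0 = 0
s4: b4⊕b5⊕b6⊕b7⊕b12⊕b13⊕b14⊕b15⊕b20⊕b21⊕b22⊕b23⊕b28⊕b29⊕b30⊕b31 = 1⊕1⊕1⊕0⊕1⊕0⊕1⊕1⊕1⊕1⊕0⊕1⊕0⊕1⊕0⊕0 = 0
s8: b8⊕b9⊕b10⊕b11⊕b12⊕b13⊕b14⊕b15⊕b24⊕b25⊕b26⊕b27⊕b28⊕b29⊕b30⊕b31 = 0⊕1⊕1⊕0⊕1⊕0⊕1⊕1⊕0⊕0⊕1⊕1⊕0⊕1⊕0⊕0 = 0
s16: b16⊕b17⊕b18⊕b19⊕b20⊕b21⊕b22⊕b23⊕b24⊕b25⊕b26⊕b27⊕b28⊕b29⊕b30⊕b31 = 0⊕1⊕1⊕0⊕1⊕1⊕0⊕1⊕0⊕0⊕1⊕1⊕0⊕1⊕0⊕0 = 0
Syndrome (s16...s1) = 00000 → position 0 (no error).
Overall parity (XOR of all 32 bits, including p0): 0⊕0⊕0⊕0⊕1⊕1⊕1⊕0⊕0⊕1⊕1⊕0⊕1⊕0⊕1⊕1⊕0⊕1⊕1⊕0⊕1⊕1⊕0⊕1⊕0⊕0⊕1⊕1⊕0⊕1⊕0⊕0 = 0
Overall=0, syndrome position=0 → no error.

none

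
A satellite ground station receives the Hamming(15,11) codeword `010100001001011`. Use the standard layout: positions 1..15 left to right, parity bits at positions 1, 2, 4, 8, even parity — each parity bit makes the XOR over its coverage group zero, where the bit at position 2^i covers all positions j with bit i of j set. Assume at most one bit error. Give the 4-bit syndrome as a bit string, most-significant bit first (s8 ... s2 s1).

0010

s1: b1⊕b3⊕b5⊕b7⊕b9⊕b11⊕b13⊕b15 = 0⊕0⊕0⊕0⊕1⊕0⊕0⊕1 = 0
s2: b2⊕b3⊕b6⊕b7⊕b10⊕b11⊕b14⊕b15 = 1⊕0⊕0⊕0⊕0⊕0⊕1⊕1 = 1
s4: b4⊕b5⊕b6⊕b7⊕b12⊕b13⊕b14⊕b15 = 1⊕0⊕0⊕0⊕1⊕0⊕1⊕1 = 0
s8: b8⊕b9⊕b10⊕b11⊕b12⊕b13⊕b14⊕b15 = 0⊕1⊕0⊕0⊕1⊕0⊕1⊕1 = 0
Syndrome (s8...s1) = 0010 → position 2.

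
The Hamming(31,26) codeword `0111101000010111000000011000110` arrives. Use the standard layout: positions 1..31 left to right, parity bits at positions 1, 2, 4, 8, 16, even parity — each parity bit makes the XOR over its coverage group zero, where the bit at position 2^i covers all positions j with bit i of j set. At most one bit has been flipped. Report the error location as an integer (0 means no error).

s1: b1⊕b3⊕b5⊕b7⊕b9⊕b11⊕b13⊕b15⊕b17⊕b19⊕b21⊕b23⊕b25⊕b27⊕b29⊕b31 = 0⊕1⊕1⊕1⊕0⊕0⊕0⊕1⊕0⊕0⊕0⊕0⊕1⊕0⊕1⊕0 = 0
s2: b2⊕b3⊕b6⊕b7⊕b10⊕b11⊕b14⊕b15⊕b18⊕b19⊕b22⊕b23⊕b26⊕b27⊕b30⊕b31 = 1⊕1⊕0⊕1⊕0⊕0⊕1⊕1⊕0⊕0⊕0⊕0⊕0⊕0⊕1⊕0 = 0
s4: b4⊕b5⊕b6⊕b7⊕b12⊕b13⊕b14⊕b15⊕b20⊕b21⊕b22⊕b23⊕b28⊕b29⊕b30⊕b31 = 1⊕1⊕0⊕1⊕1⊕0⊕1⊕1⊕0⊕0⊕0⊕0⊕0⊕1⊕1⊕0 = 0
s8: b8⊕b9⊕b10⊕b11⊕b12⊕b13⊕b14⊕b15⊕b24⊕b25⊕b26⊕b27⊕b28⊕b29⊕b30⊕b31 = 0⊕0⊕0⊕0⊕1⊕0⊕1⊕1⊕1⊕1⊕0⊕0⊕0⊕1⊕1⊕0 = 1
s16: b16⊕b17⊕b18⊕b19⊕b20⊕b21⊕b22⊕b23⊕b24⊕b25⊕b26⊕b27⊕b28⊕b29⊕b30⊕b31 = 1⊕0⊕0⊕0⊕0⊕0⊕0⊕0⊕1⊕1⊕0⊕0⊕0⊕1⊕1⊕0 = 1
Syndrome (s16...s1) = 11000 → position 24.

24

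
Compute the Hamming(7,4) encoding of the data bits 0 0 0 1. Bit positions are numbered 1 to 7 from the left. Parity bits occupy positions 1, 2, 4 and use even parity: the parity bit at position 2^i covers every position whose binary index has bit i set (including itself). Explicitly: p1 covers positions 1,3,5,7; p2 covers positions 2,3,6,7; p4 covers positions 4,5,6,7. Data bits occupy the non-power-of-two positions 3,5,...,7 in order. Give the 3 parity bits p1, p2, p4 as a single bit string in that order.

Place data bits at non-power-of-two positions: b3=0, b5=0, b6=0, b7=1.
p1 = XOR of data positions {3,5,7} = 0⊕0⊕1 = 1
p2 = XOR of data positions {3,6,7} = 0⊕0⊕1 = 1
p4 = XOR of data positions {5,6,7} = 0⊕0⊕1 = 1
Parity bits p1,p2,p4 = 111

111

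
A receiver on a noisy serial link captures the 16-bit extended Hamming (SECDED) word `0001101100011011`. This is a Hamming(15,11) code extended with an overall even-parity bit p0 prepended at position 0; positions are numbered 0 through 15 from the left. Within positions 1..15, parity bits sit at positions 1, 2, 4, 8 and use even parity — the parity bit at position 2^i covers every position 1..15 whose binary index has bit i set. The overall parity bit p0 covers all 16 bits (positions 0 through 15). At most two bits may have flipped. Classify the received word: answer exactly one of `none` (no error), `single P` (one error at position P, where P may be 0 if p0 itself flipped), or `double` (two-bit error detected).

s1: b1⊕b3⊕b5⊕b7⊕b9⊕b11⊕b13⊕b15 = 0⊕1⊕0⊕1⊕0⊕1⊕0⊕1 = 0
s2: b2⊕b3⊕b6⊕b7⊕b10⊕b11⊕b14⊕b15 = 0⊕1⊕1⊕1⊕0⊕1⊕1⊕1 = 0
s4: b4⊕b5⊕b6⊕b7⊕b12⊕b13⊕b14⊕b15 = 1⊕0⊕1⊕1⊕1⊕0⊕1⊕1 = 0
s8: b8⊕b9⊕b10⊕b11⊕b12⊕b13⊕b14⊕b15 = 0⊕0⊕0⊕1⊕1⊕0⊕1⊕1 = 0
Syndrome (s8...s1) = 0000 → position 0 (no error).
Overall parity (XOR of all 16 bits, including p0): 0⊕0⊕0⊕1⊕1⊕0⊕1⊕1⊕0⊕0⊕0⊕1⊕1⊕0⊕1⊕1 = 0
Overall=0, syndrome position=0 → no error.

none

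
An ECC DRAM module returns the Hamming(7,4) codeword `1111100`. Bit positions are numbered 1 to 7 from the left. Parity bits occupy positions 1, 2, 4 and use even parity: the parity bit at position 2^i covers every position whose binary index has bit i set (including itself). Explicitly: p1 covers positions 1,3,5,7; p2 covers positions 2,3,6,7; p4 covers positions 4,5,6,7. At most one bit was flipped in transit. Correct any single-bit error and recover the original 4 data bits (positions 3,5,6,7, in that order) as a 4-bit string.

s1: b1⊕b3⊕b5⊕b7 = 1⊕1⊕1⊕0 = 1
s2: b2⊕b3⊕b6⊕b7 = 1⊕1⊕0⊕0 = 0
s4: b4⊕b5⊕b6⊕b7 = 1⊕1⊕0⊕0 = 0
Syndrome (s4...s1) = 001 → position 1.
Flip bit 1: corrected codeword = 0111100
Data bits at positions 3,5,6,7: 1100

1100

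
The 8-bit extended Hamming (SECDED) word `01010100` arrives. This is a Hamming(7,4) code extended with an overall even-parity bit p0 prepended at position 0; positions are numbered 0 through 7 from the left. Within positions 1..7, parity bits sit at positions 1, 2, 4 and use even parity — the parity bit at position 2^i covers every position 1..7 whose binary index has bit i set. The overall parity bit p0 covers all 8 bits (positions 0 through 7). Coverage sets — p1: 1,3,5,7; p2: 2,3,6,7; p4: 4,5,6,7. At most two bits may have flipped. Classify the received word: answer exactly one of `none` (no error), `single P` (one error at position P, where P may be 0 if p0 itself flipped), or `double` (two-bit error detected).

single 7

s1: b1⊕b3⊕b5⊕b7 = 1⊕1⊕1⊕0 = 1
s2: b2⊕b3⊕b6⊕b7 = 0⊕1⊕0⊕0 = 1
s4: b4⊕b5⊕b6⊕b7 = 0⊕1⊕0⊕0 = 1
Syndrome (s4...s1) = 111 → position 7.
Overall parity (XOR of all 8 bits, including p0): 0⊕1⊕0⊕1⊕0⊕1⊕0⊕0 = 1
Overall=1, syndrome position=7 → single-bit error at position 7.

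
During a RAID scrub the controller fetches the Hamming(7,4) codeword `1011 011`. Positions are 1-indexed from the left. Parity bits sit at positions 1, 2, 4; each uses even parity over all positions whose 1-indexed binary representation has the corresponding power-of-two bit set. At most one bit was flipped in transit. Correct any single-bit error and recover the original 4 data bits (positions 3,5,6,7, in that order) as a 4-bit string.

1010

s1: b1⊕b3⊕b5⊕b7 = 1⊕1⊕0⊕1 = 1
s2: b2⊕b3⊕b6⊕b7 = 0⊕1⊕1⊕1 = 1
s4: b4⊕b5⊕b6⊕b7 = 1⊕0⊕1⊕1 = 1
Syndrome (s4...s1) = 111 → position 7.
Flip bit 7: corrected codeword = 1011010
Data bits at positions 3,5,6,7: 1010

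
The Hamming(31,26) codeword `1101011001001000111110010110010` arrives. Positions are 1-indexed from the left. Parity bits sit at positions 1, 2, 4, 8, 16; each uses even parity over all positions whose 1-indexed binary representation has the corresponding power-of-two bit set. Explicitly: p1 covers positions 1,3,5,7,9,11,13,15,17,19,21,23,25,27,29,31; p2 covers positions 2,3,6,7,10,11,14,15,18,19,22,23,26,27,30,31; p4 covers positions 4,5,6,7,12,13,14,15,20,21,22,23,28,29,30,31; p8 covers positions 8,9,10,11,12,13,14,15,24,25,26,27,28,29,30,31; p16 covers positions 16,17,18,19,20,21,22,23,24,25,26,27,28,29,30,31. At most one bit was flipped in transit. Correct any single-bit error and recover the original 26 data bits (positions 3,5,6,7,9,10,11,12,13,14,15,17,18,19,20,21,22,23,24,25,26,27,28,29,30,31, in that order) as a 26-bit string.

00110100100111110110110010

s1: b1⊕b3⊕b5⊕b7⊕b9⊕b11⊕b13⊕b15⊕b17⊕b19⊕b21⊕b23⊕b25⊕b27⊕b29⊕b31 = 1⊕0⊕0⊕1⊕0⊕0⊕1⊕0⊕1⊕1⊕1⊕0⊕0⊕1⊕0⊕0 = 1
s2: b2⊕b3⊕b6⊕b7⊕b10⊕b11⊕b14⊕b15⊕b18⊕b19⊕b22⊕b23⊕b26⊕b27⊕b30⊕b31 = 1⊕0⊕1⊕1⊕1⊕0⊕0⊕0⊕1⊕1⊕0⊕0⊕1⊕1⊕1⊕0 = 1
s4: b4⊕b5⊕b6⊕b7⊕b12⊕b13⊕b14⊕b15⊕b20⊕b21⊕b22⊕b23⊕b28⊕b29⊕b30⊕b31 = 1⊕0⊕1⊕1⊕0⊕1⊕0⊕0⊕1⊕1⊕0⊕0⊕0⊕0⊕1⊕0 = 1
s8: b8⊕b9⊕b10⊕b11⊕b12⊕b13⊕b14⊕b15⊕b24⊕b25⊕b26⊕b27⊕b28⊕b29⊕b30⊕b31 = 0⊕0⊕1⊕0⊕0⊕1⊕0⊕0⊕1⊕0⊕1⊕1⊕0⊕0⊕1⊕0 = 0
s16: b16⊕b17⊕b18⊕b19⊕b20⊕b21⊕b22⊕b23⊕b24⊕b25⊕b26⊕b27⊕b28⊕b29⊕b30⊕b31 = 0⊕1⊕1⊕1⊕1⊕1⊕0⊕0⊕1⊕0⊕1⊕1⊕0⊕0⊕1⊕0 = 1
Syndrome (s16...s1) = 10111 → position 23.
Flip bit 23: corrected codeword = 1101011001001000111110110110010
Data bits at positions 3,5,6,7,9,10,11,12,13,14,15,17,18,19,20,21,22,23,24,25,26,27,28,29,30,31: 00110100100111110110110010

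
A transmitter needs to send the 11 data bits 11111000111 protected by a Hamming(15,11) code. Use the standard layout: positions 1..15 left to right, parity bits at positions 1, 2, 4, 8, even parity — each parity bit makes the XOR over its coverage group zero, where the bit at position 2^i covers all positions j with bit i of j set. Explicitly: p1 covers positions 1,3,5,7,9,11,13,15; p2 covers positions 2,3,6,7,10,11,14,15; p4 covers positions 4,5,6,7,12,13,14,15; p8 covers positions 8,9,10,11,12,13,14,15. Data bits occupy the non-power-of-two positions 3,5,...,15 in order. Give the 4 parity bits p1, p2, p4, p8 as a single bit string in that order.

0100

Place data bits at non-power-of-two positions: b3=1, b5=1, b6=1, b7=1, b9=1, b10=0, b11=0, b12=0, b13=1, b14=1, b15=1.
p1 = XOR of data positions {3,5,7,9,11,13,15} = 1⊕1⊕1⊕1⊕0⊕1⊕1 = 0
p2 = XOR of data positions {3,6,7,10,11,14,15} = 1⊕1⊕1⊕0⊕0⊕1⊕1 = 1
p4 = XOR of data positions {5,6,7,12,13,14,15} = 1⊕1⊕1⊕0⊕1⊕1⊕1 = 0
p8 = XOR of data positions {9,10,11,12,13,14,15} = 1⊕0⊕0⊕0⊕1⊕1⊕1 = 0
Parity bits p1,p2,p4,p8 = 0100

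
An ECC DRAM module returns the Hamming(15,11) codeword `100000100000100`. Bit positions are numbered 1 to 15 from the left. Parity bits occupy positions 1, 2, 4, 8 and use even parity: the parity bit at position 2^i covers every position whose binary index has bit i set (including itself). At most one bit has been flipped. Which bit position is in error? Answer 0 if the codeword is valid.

s1: b1⊕b3⊕b5⊕b7⊕b9⊕b11⊕b13⊕b15 = 1⊕0⊕0⊕1⊕0⊕0⊕1⊕0 = 1
s2: b2⊕b3⊕b6⊕b7⊕b10⊕b11⊕b14⊕b15 = 0⊕0⊕0⊕1⊕0⊕0⊕0⊕0 = 1
s4: b4⊕b5⊕b6⊕b7⊕b12⊕b13⊕b14⊕b15 = 0⊕0⊕0⊕1⊕0⊕1⊕0⊕0 = 0
s8: b8⊕b9⊕b10⊕b11⊕b12⊕b13⊕b14⊕b15 = 0⊕0⊕0⊕0⊕0⊕1⊕0⊕0 = 1
Syndrome (s8...s1) = 1011 → position 11.

11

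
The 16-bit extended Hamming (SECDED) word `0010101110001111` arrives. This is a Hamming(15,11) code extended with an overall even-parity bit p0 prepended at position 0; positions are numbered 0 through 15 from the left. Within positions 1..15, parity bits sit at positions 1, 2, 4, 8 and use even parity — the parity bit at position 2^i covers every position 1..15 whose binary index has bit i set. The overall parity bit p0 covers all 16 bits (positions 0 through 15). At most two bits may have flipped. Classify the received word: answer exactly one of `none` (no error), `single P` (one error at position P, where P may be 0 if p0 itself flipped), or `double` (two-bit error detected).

single 15

s1: b1⊕b3⊕b5⊕b7⊕b9⊕b11⊕b13⊕b15 = 0⊕0⊕0⊕1⊕0⊕0⊕1⊕1 = 1
s2: b2⊕b3⊕b6⊕b7⊕b10⊕b11⊕b14⊕b15 = 1⊕0⊕1⊕1⊕0⊕0⊕1⊕1 = 1
s4: b4⊕b5⊕b6⊕b7⊕b12⊕b13⊕b14⊕b15 = 1⊕0⊕1⊕1⊕1⊕1⊕1⊕1 = 1
s8: b8⊕b9⊕b10⊕b11⊕b12⊕b13⊕b14⊕b15 = 1⊕0⊕0⊕0⊕1⊕1⊕1⊕1 = 1
Syndrome (s8...s1) = 1111 → position 15.
Overall parity (XOR of all 16 bits, including p0): 0⊕0⊕1⊕0⊕1⊕0⊕1⊕1⊕1⊕0⊕0⊕0⊕1⊕1⊕1⊕1 = 1
Overall=1, syndrome position=15 → single-bit error at position 15.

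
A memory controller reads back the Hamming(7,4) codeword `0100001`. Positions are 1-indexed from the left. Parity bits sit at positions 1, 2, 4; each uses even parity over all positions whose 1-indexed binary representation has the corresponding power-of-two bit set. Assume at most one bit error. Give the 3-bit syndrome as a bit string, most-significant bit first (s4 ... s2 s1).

s1: b1⊕b3⊕b5⊕b7 = 0⊕0⊕0⊕1 = 1
s2: b2⊕b3⊕b6⊕b7 = 1⊕0⊕0⊕1 = 0
s4: b4⊕b5⊕b6⊕b7 = 0⊕0⊕0⊕1 = 1
Syndrome (s4...s1) = 101 → position 5.

101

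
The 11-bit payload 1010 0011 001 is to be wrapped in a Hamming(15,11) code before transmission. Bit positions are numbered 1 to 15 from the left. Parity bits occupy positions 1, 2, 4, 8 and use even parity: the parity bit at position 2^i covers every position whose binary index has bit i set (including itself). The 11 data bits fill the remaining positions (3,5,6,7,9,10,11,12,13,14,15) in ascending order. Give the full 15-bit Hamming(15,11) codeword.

101101010011001

Place data bits at non-power-of-two positions: b3=1, b5=0, b6=1, b7=0, b9=0, b10=0, b11=1, b12=1, b13=0, b14=0, b15=1.
p1 = XOR of data positions {3,5,7,9,11,13,15} = 1⊕0⊕0⊕0⊕1⊕0⊕1 = 1
p2 = XOR of data positions {3,6,7,10,11,14,15} = 1⊕1⊕0⊕0⊕1⊕0⊕1 = 0
p4 = XOR of data positions {5,6,7,12,13,14,15} = 0⊕1⊕0⊕1⊕0⊕0⊕1 = 1
p8 = XOR of data positions {9,10,11,12,13,14,15} = 0⊕0⊕1⊕1⊕0⊕0⊕1 = 1
Codeword b1..b15 = 101101010011001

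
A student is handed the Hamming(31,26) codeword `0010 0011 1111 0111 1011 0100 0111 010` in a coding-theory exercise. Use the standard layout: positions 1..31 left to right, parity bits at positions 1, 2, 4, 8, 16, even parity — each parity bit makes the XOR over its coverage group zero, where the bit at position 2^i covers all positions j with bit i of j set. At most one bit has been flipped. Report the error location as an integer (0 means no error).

s1: b1⊕b3⊕b5⊕b7⊕b9⊕b11⊕b13⊕b15⊕b17⊕b19⊕b21⊕b23⊕b25⊕b27⊕b29⊕b31 = 0⊕1⊕0⊕1⊕1⊕1⊕0⊕1⊕1⊕1⊕0⊕0⊕0⊕1⊕0⊕0 = 0
s2: b2⊕b3⊕b6⊕b7⊕b10⊕b11⊕b14⊕b15⊕b18⊕b19⊕b22⊕b23⊕b26⊕b27⊕b30⊕b31 = 0⊕1⊕0⊕1⊕1⊕1⊕1⊕1⊕0⊕1⊕1⊕0⊕1⊕1⊕1⊕0 = 1
s4: b4⊕b5⊕b6⊕b7⊕b12⊕b13⊕b14⊕b15⊕b20⊕b21⊕b22⊕b23⊕b28⊕b29⊕b30⊕b31 = 0⊕0⊕0⊕1⊕1⊕0⊕1⊕1⊕1⊕0⊕1⊕0⊕1⊕0⊕1⊕0 = 0
s8: b8⊕b9⊕b10⊕b11⊕b12⊕b13⊕b14⊕b15⊕b24⊕b25⊕b26⊕b27⊕b28⊕b29⊕b30⊕b31 = 1⊕1⊕1⊕1⊕1⊕0⊕1⊕1⊕0⊕0⊕1⊕1⊕1⊕0⊕1⊕0 = 1
s16: b16⊕b17⊕b18⊕b19⊕b20⊕b21⊕b22⊕b23⊕b24⊕b25⊕b26⊕b27⊕b28⊕b29⊕b30⊕b31 = 1⊕1⊕0⊕1⊕1⊕0⊕1⊕0⊕0⊕0⊕1⊕1⊕1⊕0⊕1⊕0 = 1
Syndrome (s16...s1) = 11010 → position 26.

26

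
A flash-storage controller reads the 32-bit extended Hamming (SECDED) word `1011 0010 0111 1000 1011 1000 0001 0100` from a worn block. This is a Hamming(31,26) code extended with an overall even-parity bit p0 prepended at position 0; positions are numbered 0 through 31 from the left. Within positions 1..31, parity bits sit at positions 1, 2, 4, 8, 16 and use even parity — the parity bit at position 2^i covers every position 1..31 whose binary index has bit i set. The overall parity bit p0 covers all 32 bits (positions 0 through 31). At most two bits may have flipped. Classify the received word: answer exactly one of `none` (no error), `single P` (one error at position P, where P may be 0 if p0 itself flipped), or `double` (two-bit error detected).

none

s1: b1⊕b3⊕b5⊕b7⊕b9⊕b11⊕b13⊕b15⊕b17⊕b19⊕b21⊕b23⊕b25⊕b27⊕b29⊕b31 = 0⊕1⊕0⊕0⊕1⊕1⊕0⊕0⊕0⊕1⊕0⊕0⊕0⊕1⊕1⊕0 = 0
s2: b2⊕b3⊕b6⊕b7⊕b10⊕b11⊕b14⊕b15⊕b18⊕b19⊕b22⊕b23⊕b26⊕b27⊕b30⊕b31 = 1⊕1⊕1⊕0⊕1⊕1⊕0⊕0⊕1⊕1⊕0⊕0⊕0⊕1⊕0⊕0 = 0
s4: b4⊕b5⊕b6⊕b7⊕b12⊕b13⊕b14⊕b15⊕b20⊕b21⊕b22⊕b23⊕b28⊕b29⊕b30⊕b31 = 0⊕0⊕1⊕0⊕1⊕0⊕0⊕0⊕1⊕0⊕0⊕0⊕0⊕1⊕0⊕0 = 0
s8: b8⊕b9⊕b10⊕b11⊕b12⊕b13⊕b14⊕b15⊕b24⊕b25⊕b26⊕b27⊕b28⊕b29⊕b30⊕b31 = 0⊕1⊕1⊕1⊕1⊕0⊕0⊕0⊕0⊕0⊕0⊕1⊕0⊕1⊕0⊕0 = 0
s16: b16⊕b17⊕b18⊕b19⊕b20⊕b21⊕b22⊕b23⊕b24⊕b25⊕b26⊕b27⊕b28⊕b29⊕b30⊕b31 = 1⊕0⊕1⊕1⊕1⊕0⊕0⊕0⊕0⊕0⊕0⊕1⊕0⊕1⊕0⊕0 = 0
Syndrome (s16...s1) = 00000 → position 0 (no error).
Overall parity (XOR of all 32 bits, including p0): 1⊕0⊕1⊕1⊕0⊕0⊕1⊕0⊕0⊕1⊕1⊕1⊕1⊕0⊕0⊕0⊕1⊕0⊕1⊕1⊕1⊕0⊕0⊕0⊕0⊕0⊕0⊕1⊕0⊕1⊕0⊕0 = 0
Overall=0, syndrome position=0 → no error.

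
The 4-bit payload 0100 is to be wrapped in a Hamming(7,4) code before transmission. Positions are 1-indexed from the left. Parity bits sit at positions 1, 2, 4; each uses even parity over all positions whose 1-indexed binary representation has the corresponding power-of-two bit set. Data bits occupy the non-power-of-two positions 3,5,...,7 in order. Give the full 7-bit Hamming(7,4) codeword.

1001100

Place data bits at non-power-of-two positions: b3=0, b5=1, b6=0, b7=0.
p1 = XOR of data positions {3,5,7} = 0⊕1⊕0 = 1
p2 = XOR of data positions {3,6,7} = 0⊕0⊕0 = 0
p4 = XOR of data positions {5,6,7} = 1⊕0⊕0 = 1
Codeword b1..b7 = 1001100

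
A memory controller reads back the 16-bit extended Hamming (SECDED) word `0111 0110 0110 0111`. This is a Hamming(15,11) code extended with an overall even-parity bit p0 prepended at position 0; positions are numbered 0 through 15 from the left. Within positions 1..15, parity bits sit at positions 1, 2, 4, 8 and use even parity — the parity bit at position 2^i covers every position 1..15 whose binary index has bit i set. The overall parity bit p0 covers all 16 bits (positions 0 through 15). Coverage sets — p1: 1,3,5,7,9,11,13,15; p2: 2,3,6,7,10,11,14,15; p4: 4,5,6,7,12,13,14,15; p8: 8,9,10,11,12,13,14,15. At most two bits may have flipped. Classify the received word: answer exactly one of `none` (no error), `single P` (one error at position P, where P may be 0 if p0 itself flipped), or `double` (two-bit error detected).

double

s1: b1⊕b3⊕b5⊕b7⊕b9⊕b11⊕b13⊕b15 = 1⊕1⊕1⊕0⊕1⊕0⊕1⊕1 = 0
s2: b2⊕b3⊕b6⊕b7⊕b10⊕b11⊕b14⊕b15 = 1⊕1⊕1⊕0⊕1⊕0⊕1⊕1 = 0
s4: b4⊕b5⊕b6⊕b7⊕b12⊕b13⊕b14⊕b15 = 0⊕1⊕1⊕0⊕0⊕1⊕1⊕1 = 1
s8: b8⊕b9⊕b10⊕b11⊕b12⊕b13⊕b14⊕b15 = 0⊕1⊕1⊕0⊕0⊕1⊕1⊕1 = 1
Syndrome (s8...s1) = 1100 → position 12.
Overall parity (XOR of all 16 bits, including p0): 0⊕1⊕1⊕1⊕0⊕1⊕1⊕0⊕0⊕1⊕1⊕0⊕0⊕1⊕1⊕1 = 0
Overall=0, syndrome position=12 → double-bit error detected (uncorrectable).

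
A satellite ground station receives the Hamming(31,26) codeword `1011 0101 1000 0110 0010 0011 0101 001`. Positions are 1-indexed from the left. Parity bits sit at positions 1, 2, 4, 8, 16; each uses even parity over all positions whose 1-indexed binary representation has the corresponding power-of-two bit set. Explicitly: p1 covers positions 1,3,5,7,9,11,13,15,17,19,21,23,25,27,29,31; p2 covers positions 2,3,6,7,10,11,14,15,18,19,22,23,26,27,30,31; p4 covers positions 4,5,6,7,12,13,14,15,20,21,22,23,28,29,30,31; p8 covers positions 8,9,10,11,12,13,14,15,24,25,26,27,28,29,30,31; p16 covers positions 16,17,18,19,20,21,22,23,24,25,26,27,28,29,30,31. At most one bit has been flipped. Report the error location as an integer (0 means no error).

5

s1: b1⊕b3⊕b5⊕b7⊕b9⊕b11⊕b13⊕b15⊕b17⊕b19⊕b21⊕b23⊕b25⊕b27⊕b29⊕b31 = 1⊕1⊕0⊕0⊕1⊕0⊕0⊕1⊕0⊕1⊕0⊕1⊕0⊕0⊕0⊕1 = 1
s2: b2⊕b3⊕b6⊕b7⊕b10⊕b11⊕b14⊕b15⊕b18⊕b19⊕b22⊕b23⊕b26⊕b27⊕b30⊕b31 = 0⊕1⊕1⊕0⊕0⊕0⊕1⊕1⊕0⊕1⊕0⊕1⊕1⊕0⊕0⊕1 = 0
s4: b4⊕b5⊕b6⊕b7⊕b12⊕b13⊕b14⊕b15⊕b20⊕b21⊕b22⊕b23⊕b28⊕b29⊕b30⊕b31 = 1⊕0⊕1⊕0⊕0⊕0⊕1⊕1⊕0⊕0⊕0⊕1⊕1⊕0⊕0⊕1 = 1
s8: b8⊕b9⊕b10⊕b11⊕b12⊕b13⊕b14⊕b15⊕b24⊕b25⊕b26⊕b27⊕b28⊕b29⊕b30⊕b31 = 1⊕1⊕0⊕0⊕0⊕0⊕1⊕1⊕1⊕0⊕1⊕0⊕1⊕0⊕0⊕1 = 0
s16: b16⊕b17⊕b18⊕b19⊕b20⊕b21⊕b22⊕b23⊕b24⊕b25⊕b26⊕b27⊕b28⊕b29⊕b30⊕b31 = 0⊕0⊕0⊕1⊕0⊕0⊕0⊕1⊕1⊕0⊕1⊕0⊕1⊕0⊕0⊕1 = 0
Syndrome (s16...s1) = 00101 → position 5.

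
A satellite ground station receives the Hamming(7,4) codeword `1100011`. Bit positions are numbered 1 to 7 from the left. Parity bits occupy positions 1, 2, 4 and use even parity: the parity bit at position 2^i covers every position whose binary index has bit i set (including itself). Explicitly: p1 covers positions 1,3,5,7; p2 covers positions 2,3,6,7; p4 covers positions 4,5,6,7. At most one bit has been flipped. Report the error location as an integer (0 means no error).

s1: b1⊕b3⊕b5⊕b7 = 1⊕0⊕0⊕1 = 0
s2: b2⊕b3⊕b6⊕b7 = 1⊕0⊕1⊕1 = 1
s4: b4⊕b5⊕b6⊕b7 = 0⊕0⊕1⊕1 = 0
Syndrome (s4...s1) = 010 → position 2.

2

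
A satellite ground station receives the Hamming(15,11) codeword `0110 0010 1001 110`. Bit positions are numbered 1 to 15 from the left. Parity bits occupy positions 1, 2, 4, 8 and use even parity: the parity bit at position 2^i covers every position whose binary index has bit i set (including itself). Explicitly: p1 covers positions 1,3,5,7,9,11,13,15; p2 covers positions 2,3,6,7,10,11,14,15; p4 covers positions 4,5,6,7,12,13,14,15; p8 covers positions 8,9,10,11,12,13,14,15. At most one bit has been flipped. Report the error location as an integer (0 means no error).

0

s1: b1⊕b3⊕b5⊕b7⊕b9⊕b11⊕b13⊕b15 = 0⊕1⊕0⊕1⊕1⊕0⊕1⊕0 = 0
s2: b2⊕b3⊕b6⊕b7⊕b10⊕b11⊕b14⊕b15 = 1⊕1⊕0⊕1⊕0⊕0⊕1⊕0 = 0
s4: b4⊕b5⊕b6⊕b7⊕b12⊕b13⊕b14⊕b15 = 0⊕0⊕0⊕1⊕1⊕1⊕1⊕0 = 0
s8: b8⊕b9⊕b10⊕b11⊕b12⊕b13⊕b14⊕b15 = 0⊕1⊕0⊕0⊕1⊕1⊕1⊕0 = 0
Syndrome (s8...s1) = 0000 → position 0 (no error).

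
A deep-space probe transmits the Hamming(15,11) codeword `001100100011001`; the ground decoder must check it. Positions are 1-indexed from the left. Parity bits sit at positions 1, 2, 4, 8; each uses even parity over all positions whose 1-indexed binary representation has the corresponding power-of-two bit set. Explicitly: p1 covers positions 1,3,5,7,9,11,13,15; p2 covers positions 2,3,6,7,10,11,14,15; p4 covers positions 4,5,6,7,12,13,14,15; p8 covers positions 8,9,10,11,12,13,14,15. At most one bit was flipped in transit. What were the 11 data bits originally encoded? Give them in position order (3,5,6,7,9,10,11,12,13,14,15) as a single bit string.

10010011001

s1: b1⊕b3⊕b5⊕b7⊕b9⊕b11⊕b13⊕b15 = 0⊕1⊕0⊕1⊕0⊕1⊕0⊕1 = 0
s2: b2⊕b3⊕b6⊕b7⊕b10⊕b11⊕b14⊕b15 = 0⊕1⊕0⊕1⊕0⊕1⊕0⊕1 = 0
s4: b4⊕b5⊕b6⊕b7⊕b12⊕b13⊕b14⊕b15 = 1⊕0⊕0⊕1⊕1⊕0⊕0⊕1 = 0
s8: b8⊕b9⊕b10⊕b11⊕b12⊕b13⊕b14⊕b15 = 0⊕0⊕0⊕1⊕1⊕0⊕0⊕1 = 1
Syndrome (s8...s1) = 1000 → position 8.
Flip bit 8: corrected codeword = 001100110011001
Data bits at positions 3,5,6,7,9,10,11,12,13,14,15: 10010011001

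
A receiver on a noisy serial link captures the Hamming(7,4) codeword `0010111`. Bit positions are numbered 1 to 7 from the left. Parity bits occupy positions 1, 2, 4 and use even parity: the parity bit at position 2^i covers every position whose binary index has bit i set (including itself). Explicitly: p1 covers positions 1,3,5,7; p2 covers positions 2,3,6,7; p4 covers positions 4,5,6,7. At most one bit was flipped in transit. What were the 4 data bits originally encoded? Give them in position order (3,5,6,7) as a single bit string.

s1: b1⊕b3⊕b5⊕b7 = 0⊕1⊕1⊕1 = 1
s2: b2⊕b3⊕b6⊕b7 = 0⊕1⊕1⊕1 = 1
s4: b4⊕b5⊕b6⊕b7 = 0⊕1⊕1⊕1 = 1
Syndrome (s4...s1) = 111 → position 7.
Flip bit 7: corrected codeword = 0010110
Data bits at positions 3,5,6,7: 1110

1110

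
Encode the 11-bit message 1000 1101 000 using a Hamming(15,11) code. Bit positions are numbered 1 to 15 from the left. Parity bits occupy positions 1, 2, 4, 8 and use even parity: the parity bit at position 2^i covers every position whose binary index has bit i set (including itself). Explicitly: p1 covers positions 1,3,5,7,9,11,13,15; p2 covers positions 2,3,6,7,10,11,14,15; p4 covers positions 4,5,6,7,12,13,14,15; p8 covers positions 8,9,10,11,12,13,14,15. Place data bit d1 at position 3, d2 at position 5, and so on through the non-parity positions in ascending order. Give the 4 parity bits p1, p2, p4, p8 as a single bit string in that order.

Place data bits at non-power-of-two positions: b3=1, b5=0, b6=0, b7=0, b9=1, b10=1, b11=0, b12=1, b13=0, b14=0, b15=0.
p1 = XOR of data positions {3,5,7,9,11,13,15} = 1⊕0⊕0⊕1⊕0⊕0⊕0 = 0
p2 = XOR of data positions {3,6,7,10,11,14,15} = 1⊕0⊕0⊕1⊕0⊕0⊕0 = 0
p4 = XOR of data positions {5,6,7,12,13,14,15} = 0⊕0⊕0⊕1⊕0⊕0⊕0 = 1
p8 = XOR of data positions {9,10,11,12,13,14,15} = 1⊕1⊕0⊕1⊕0⊕0⊕0 = 1
Parity bits p1,p2,p4,p8 = 0011

0011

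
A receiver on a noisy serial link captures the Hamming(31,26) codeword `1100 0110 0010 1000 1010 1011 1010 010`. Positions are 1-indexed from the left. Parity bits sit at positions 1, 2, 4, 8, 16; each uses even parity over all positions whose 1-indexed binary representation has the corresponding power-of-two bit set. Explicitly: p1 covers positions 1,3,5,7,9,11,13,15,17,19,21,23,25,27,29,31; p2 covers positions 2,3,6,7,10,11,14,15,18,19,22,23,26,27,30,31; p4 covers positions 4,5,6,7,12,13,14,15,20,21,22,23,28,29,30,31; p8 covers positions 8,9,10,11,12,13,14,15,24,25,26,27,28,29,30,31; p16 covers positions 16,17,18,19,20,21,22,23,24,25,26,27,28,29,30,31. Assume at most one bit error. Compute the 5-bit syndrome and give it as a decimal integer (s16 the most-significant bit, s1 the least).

0

s1: b1⊕b3⊕b5⊕b7⊕b9⊕b11⊕b13⊕b15⊕b17⊕b19⊕b21⊕b23⊕b25⊕b27⊕b29⊕b31 = 1⊕0⊕0⊕1⊕0⊕1⊕1⊕0⊕1⊕1⊕1⊕1⊕1⊕1⊕0⊕0 = 0
s2: b2⊕b3⊕b6⊕b7⊕b10⊕b11⊕b14⊕b15⊕b18⊕b19⊕b22⊕b23⊕b26⊕b27⊕b30⊕b31 = 1⊕0⊕1⊕1⊕0⊕1⊕0⊕0⊕0⊕1⊕0⊕1⊕0⊕1⊕1⊕0 = 0
s4: b4⊕b5⊕b6⊕b7⊕b12⊕b13⊕b14⊕b15⊕b20⊕b21⊕b22⊕b23⊕b28⊕b29⊕b30⊕b31 = 0⊕0⊕1⊕1⊕0⊕1⊕0⊕0⊕0⊕1⊕0⊕1⊕0⊕0⊕1⊕0 = 0
s8: b8⊕b9⊕b10⊕b11⊕b12⊕b13⊕b14⊕b15⊕b24⊕b25⊕b26⊕b27⊕b28⊕b29⊕b30⊕b31 = 0⊕0⊕0⊕1⊕0⊕1⊕0⊕0⊕1⊕1⊕0⊕1⊕0⊕0⊕1⊕0 = 0
s16: b16⊕b17⊕b18⊕b19⊕b20⊕b21⊕b22⊕b23⊕b24⊕b25⊕b26⊕b27⊕b28⊕b29⊕b30⊕b31 = 0⊕1⊕0⊕1⊕0⊕1⊕0⊕1⊕1⊕1⊕0⊕1⊕0⊕0⊕1⊕0 = 0
Syndrome (s16...s1) = 00000 → position 0 (no error).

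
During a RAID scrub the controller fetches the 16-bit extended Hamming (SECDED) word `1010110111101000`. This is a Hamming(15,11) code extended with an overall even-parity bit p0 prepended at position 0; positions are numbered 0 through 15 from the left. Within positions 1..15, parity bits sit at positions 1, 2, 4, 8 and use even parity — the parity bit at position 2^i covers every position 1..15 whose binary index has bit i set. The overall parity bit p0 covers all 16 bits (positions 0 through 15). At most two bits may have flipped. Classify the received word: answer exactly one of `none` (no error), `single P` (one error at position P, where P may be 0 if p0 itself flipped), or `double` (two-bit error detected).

s1: b1⊕b3⊕b5⊕b7⊕b9⊕b11⊕b13⊕b15 = 0⊕0⊕1⊕1⊕1⊕0⊕0⊕0 = 1
s2: b2⊕b3⊕b6⊕b7⊕b10⊕b11⊕b14⊕b15 = 1⊕0⊕0⊕1⊕1⊕0⊕0⊕0 = 1
s4: b4⊕b5⊕b6⊕b7⊕b12⊕b13⊕b14⊕b15 = 1⊕1⊕0⊕1⊕1⊕0⊕0⊕0 = 0
s8: b8⊕b9⊕b10⊕b11⊕b12⊕b13⊕b14⊕b15 = 1⊕1⊕1⊕0⊕1⊕0⊕0⊕0 = 0
Syndrome (s8...s1) = 0011 → position 3.
Overall parity (XOR of all 16 bits, including p0): 1⊕0⊕1⊕0⊕1⊕1⊕0⊕1⊕1⊕1⊕1⊕0⊕1⊕0⊕0⊕0 = 1
Overall=1, syndrome position=3 → single-bit error at position 3.

single 3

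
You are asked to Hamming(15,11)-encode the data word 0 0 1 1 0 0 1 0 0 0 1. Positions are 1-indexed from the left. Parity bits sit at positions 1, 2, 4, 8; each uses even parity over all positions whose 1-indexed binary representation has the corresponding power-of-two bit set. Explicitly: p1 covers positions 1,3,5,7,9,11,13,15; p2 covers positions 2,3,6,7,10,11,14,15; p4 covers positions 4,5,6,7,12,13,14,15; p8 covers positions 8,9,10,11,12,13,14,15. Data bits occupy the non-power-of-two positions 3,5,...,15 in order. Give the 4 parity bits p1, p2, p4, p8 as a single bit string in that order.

Place data bits at non-power-of-two positions: b3=0, b5=0, b6=1, b7=1, b9=0, b10=0, b11=1, b12=0, b13=0, b14=0, b15=1.
p1 = XOR of data positions {3,5,7,9,11,13,15} = 0⊕0⊕1⊕0⊕1⊕0⊕1 = 1
p2 = XOR of data positions {3,6,7,10,11,14,15} = 0⊕1⊕1⊕0⊕1⊕0⊕1 = 0
p4 = XOR of data positions {5,6,7,12,13,14,15} = 0⊕1⊕1⊕0⊕0⊕0⊕1 = 1
p8 = XOR of data positions {9,10,11,12,13,14,15} = 0⊕0⊕1⊕0⊕0⊕0⊕1 = 0
Parity bits p1,p2,p4,p8 = 1010

1010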